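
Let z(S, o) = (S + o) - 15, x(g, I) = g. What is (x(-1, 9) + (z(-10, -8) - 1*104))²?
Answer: 19044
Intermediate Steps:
z(S, o) = -15 + S + o
(x(-1, 9) + (z(-10, -8) - 1*104))² = (-1 + ((-15 - 10 - 8) - 1*104))² = (-1 + (-33 - 104))² = (-1 - 137)² = (-138)² = 19044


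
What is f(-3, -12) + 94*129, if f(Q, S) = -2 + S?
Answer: 12112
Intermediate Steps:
f(-3, -12) + 94*129 = (-2 - 12) + 94*129 = -14 + 12126 = 12112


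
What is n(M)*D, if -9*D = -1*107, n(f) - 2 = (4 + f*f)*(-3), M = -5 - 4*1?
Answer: -27071/9 ≈ -3007.9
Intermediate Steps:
M = -9 (M = -5 - 4 = -9)
n(f) = -10 - 3*f**2 (n(f) = 2 + (4 + f*f)*(-3) = 2 + (4 + f**2)*(-3) = 2 + (-12 - 3*f**2) = -10 - 3*f**2)
D = 107/9 (D = -(-1)*107/9 = -1/9*(-107) = 107/9 ≈ 11.889)
n(M)*D = (-10 - 3*(-9)**2)*(107/9) = (-10 - 3*81)*(107/9) = (-10 - 243)*(107/9) = -253*107/9 = -27071/9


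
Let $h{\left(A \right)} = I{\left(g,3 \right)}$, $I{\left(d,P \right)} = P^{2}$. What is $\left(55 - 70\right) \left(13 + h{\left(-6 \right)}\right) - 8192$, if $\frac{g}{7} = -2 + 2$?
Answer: $-8522$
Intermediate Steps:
$g = 0$ ($g = 7 \left(-2 + 2\right) = 7 \cdot 0 = 0$)
$h{\left(A \right)} = 9$ ($h{\left(A \right)} = 3^{2} = 9$)
$\left(55 - 70\right) \left(13 + h{\left(-6 \right)}\right) - 8192 = \left(55 - 70\right) \left(13 + 9\right) - 8192 = \left(-15\right) 22 - 8192 = -330 - 8192 = -8522$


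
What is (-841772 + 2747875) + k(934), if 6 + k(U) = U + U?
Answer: 1907965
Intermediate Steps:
k(U) = -6 + 2*U (k(U) = -6 + (U + U) = -6 + 2*U)
(-841772 + 2747875) + k(934) = (-841772 + 2747875) + (-6 + 2*934) = 1906103 + (-6 + 1868) = 1906103 + 1862 = 1907965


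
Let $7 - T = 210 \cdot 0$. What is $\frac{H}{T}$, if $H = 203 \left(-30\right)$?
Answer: $-870$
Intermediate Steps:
$H = -6090$
$T = 7$ ($T = 7 - 210 \cdot 0 = 7 - 0 = 7 + 0 = 7$)
$\frac{H}{T} = - \frac{6090}{7} = \left(-6090\right) \frac{1}{7} = -870$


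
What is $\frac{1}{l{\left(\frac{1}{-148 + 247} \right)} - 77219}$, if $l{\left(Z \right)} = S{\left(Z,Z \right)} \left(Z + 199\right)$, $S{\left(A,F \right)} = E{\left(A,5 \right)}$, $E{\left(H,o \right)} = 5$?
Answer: $- \frac{99}{7546171} \approx -1.3119 \cdot 10^{-5}$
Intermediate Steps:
$S{\left(A,F \right)} = 5$
$l{\left(Z \right)} = 995 + 5 Z$ ($l{\left(Z \right)} = 5 \left(Z + 199\right) = 5 \left(199 + Z\right) = 995 + 5 Z$)
$\frac{1}{l{\left(\frac{1}{-148 + 247} \right)} - 77219} = \frac{1}{\left(995 + \frac{5}{-148 + 247}\right) - 77219} = \frac{1}{\left(995 + \frac{5}{99}\right) - 77219} = \frac{1}{\frac{98510}{99} - 77219} = \frac{1}{- \frac{7546171}{99}} = - \frac{99}{7546171}$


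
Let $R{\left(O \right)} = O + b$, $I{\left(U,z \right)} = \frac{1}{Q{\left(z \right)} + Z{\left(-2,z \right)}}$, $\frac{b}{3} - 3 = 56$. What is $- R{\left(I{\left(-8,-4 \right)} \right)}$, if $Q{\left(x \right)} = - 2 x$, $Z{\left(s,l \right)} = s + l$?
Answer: $- \frac{355}{2} \approx -177.5$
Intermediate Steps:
$b = 177$ ($b = 9 + 3 \cdot 56 = 9 + 168 = 177$)
$Z{\left(s,l \right)} = l + s$
$I{\left(U,z \right)} = \frac{1}{-2 - z}$ ($I{\left(U,z \right)} = \frac{1}{- 2 z + \left(z - 2\right)} = \frac{1}{- 2 z + \left(-2 + z\right)} = \frac{1}{-2 - z}$)
$R{\left(O \right)} = 177 + O$ ($R{\left(O \right)} = O + 177 = 177 + O$)
$- R{\left(I{\left(-8,-4 \right)} \right)} = - (177 - \frac{1}{2 - 4}) = - (177 - \frac{1}{-2}) = - (177 - - \frac{1}{2}) = - (177 + \frac{1}{2}) = \left(-1\right) \frac{355}{2} = - \frac{355}{2}$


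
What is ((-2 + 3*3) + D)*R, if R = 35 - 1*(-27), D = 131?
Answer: 8556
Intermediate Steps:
R = 62 (R = 35 + 27 = 62)
((-2 + 3*3) + D)*R = ((-2 + 3*3) + 131)*62 = ((-2 + 9) + 131)*62 = (7 + 131)*62 = 138*62 = 8556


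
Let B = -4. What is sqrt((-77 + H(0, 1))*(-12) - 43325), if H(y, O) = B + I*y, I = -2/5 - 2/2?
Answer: I*sqrt(42353) ≈ 205.8*I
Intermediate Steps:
I = -7/5 (I = -2*1/5 - 2*1/2 = -2/5 - 1 = -7/5 ≈ -1.4000)
H(y, O) = -4 - 7*y/5
sqrt((-77 + H(0, 1))*(-12) - 43325) = sqrt((-77 + (-4 - 7/5*0))*(-12) - 43325) = sqrt((-77 + (-4 + 0))*(-12) - 43325) = sqrt((-77 - 4)*(-12) - 43325) = sqrt(-81*(-12) - 43325) = sqrt(972 - 43325) = sqrt(-42353) = I*sqrt(42353)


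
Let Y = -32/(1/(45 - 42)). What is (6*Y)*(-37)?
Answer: 21312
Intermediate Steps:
Y = -96 (Y = -32/(1/3) = -32/1/3 = -32*3 = -96)
(6*Y)*(-37) = (6*(-96))*(-37) = -576*(-37) = 21312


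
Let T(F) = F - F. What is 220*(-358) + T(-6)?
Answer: -78760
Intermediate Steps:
T(F) = 0
220*(-358) + T(-6) = 220*(-358) + 0 = -78760 + 0 = -78760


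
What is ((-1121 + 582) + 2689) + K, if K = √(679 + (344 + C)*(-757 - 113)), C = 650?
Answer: 2150 + I*√864101 ≈ 2150.0 + 929.57*I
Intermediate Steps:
K = I*√864101 (K = √(679 + (344 + 650)*(-757 - 113)) = √(679 + 994*(-870)) = √(679 - 864780) = √(-864101) = I*√864101 ≈ 929.57*I)
((-1121 + 582) + 2689) + K = ((-1121 + 582) + 2689) + I*√864101 = (-539 + 2689) + I*√864101 = 2150 + I*√864101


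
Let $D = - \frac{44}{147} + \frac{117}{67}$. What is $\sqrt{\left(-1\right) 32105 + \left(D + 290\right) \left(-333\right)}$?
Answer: $\frac{i \sqrt{28409466362}}{469} \approx 359.38 i$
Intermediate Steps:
$D = \frac{14251}{9849}$ ($D = \left(-44\right) \frac{1}{147} + 117 \cdot \frac{1}{67} = - \frac{44}{147} + \frac{117}{67} = \frac{14251}{9849} \approx 1.4469$)
$\sqrt{\left(-1\right) 32105 + \left(D + 290\right) \left(-333\right)} = \sqrt{\left(-1\right) 32105 + \left(\frac{14251}{9849} + 290\right) \left(-333\right)} = \sqrt{-32105 + \frac{2870461}{9849} \left(-333\right)} = \sqrt{-32105 - \frac{318621171}{3283}} = \sqrt{- \frac{424021886}{3283}} = \frac{i \sqrt{28409466362}}{469}$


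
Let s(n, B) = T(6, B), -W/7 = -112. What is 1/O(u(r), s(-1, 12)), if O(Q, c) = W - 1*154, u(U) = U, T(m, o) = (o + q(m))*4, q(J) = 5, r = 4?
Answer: 1/630 ≈ 0.0015873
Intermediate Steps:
W = 784 (W = -7*(-112) = 784)
T(m, o) = 20 + 4*o (T(m, o) = (o + 5)*4 = (5 + o)*4 = 20 + 4*o)
s(n, B) = 20 + 4*B
O(Q, c) = 630 (O(Q, c) = 784 - 1*154 = 784 - 154 = 630)
1/O(u(r), s(-1, 12)) = 1/630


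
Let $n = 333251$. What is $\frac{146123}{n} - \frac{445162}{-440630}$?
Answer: $\frac{106368429576}{73420194065} \approx 1.4488$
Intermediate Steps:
$\frac{146123}{n} - \frac{445162}{-440630} = \frac{146123}{333251} - \frac{445162}{-440630} = 146123 \cdot \frac{1}{333251} - - \frac{222581}{220315} = \frac{146123}{333251} + \frac{222581}{220315} = \frac{106368429576}{73420194065}$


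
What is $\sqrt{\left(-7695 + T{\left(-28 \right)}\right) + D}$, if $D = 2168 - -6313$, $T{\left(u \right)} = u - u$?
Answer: $\sqrt{786} \approx 28.036$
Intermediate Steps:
$T{\left(u \right)} = 0$
$D = 8481$ ($D = 2168 + 6313 = 8481$)
$\sqrt{\left(-7695 + T{\left(-28 \right)}\right) + D} = \sqrt{\left(-7695 + 0\right) + 8481} = \sqrt{-7695 + 8481} = \sqrt{786}$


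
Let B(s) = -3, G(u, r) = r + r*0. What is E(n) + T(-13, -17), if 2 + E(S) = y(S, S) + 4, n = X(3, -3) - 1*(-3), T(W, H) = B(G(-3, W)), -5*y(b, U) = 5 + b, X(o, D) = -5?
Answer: -8/5 ≈ -1.6000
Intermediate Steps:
y(b, U) = -1 - b/5 (y(b, U) = -(5 + b)/5 = -1 - b/5)
G(u, r) = r (G(u, r) = r + 0 = r)
T(W, H) = -3
n = -2 (n = -5 - 1*(-3) = -5 + 3 = -2)
E(S) = 1 - S/5 (E(S) = -2 + ((-1 - S/5) + 4) = -2 + (3 - S/5) = 1 - S/5)
E(n) + T(-13, -17) = (1 - 1/5*(-2)) - 3 = (1 + 2/5) - 3 = 7/5 - 3 = -8/5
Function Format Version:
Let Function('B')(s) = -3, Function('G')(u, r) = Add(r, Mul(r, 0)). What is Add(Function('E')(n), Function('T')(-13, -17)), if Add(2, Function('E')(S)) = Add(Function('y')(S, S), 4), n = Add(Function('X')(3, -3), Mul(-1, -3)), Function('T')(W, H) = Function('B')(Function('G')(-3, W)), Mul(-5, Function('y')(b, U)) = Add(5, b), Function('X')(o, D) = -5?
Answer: Rational(-8, 5) ≈ -1.6000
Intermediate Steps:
Function('y')(b, U) = Add(-1, Mul(Rational(-1, 5), b)) (Function('y')(b, U) = Mul(Rational(-1, 5), Add(5, b)) = Add(-1, Mul(Rational(-1, 5), b)))
Function('G')(u, r) = r (Function('G')(u, r) = Add(r, 0) = r)
Function('T')(W, H) = -3
n = -2 (n = Add(-5, Mul(-1, -3)) = Add(-5, 3) = -2)
Function('E')(S) = Add(1, Mul(Rational(-1, 5), S)) (Function('E')(S) = Add(-2, Add(Add(-1, Mul(Rational(-1, 5), S)), 4)) = Add(-2, Add(3, Mul(Rational(-1, 5), S))) = Add(1, Mul(Rational(-1, 5), S)))
Add(Function('E')(n), Function('T')(-13, -17)) = Add(Add(1, Mul(Rational(-1, 5), -2)), -3) = Add(Add(1, Rational(2, 5)), -3) = Add(Rational(7, 5), -3) = Rational(-8, 5)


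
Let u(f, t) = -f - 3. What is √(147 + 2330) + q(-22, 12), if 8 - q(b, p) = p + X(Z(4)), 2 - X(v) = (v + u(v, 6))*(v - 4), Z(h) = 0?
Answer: 6 + √2477 ≈ 55.769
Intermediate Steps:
u(f, t) = -3 - f
X(v) = -10 + 3*v (X(v) = 2 - (v + (-3 - v))*(v - 4) = 2 - (-3)*(-4 + v) = 2 - (12 - 3*v) = 2 + (-12 + 3*v) = -10 + 3*v)
q(b, p) = 18 - p (q(b, p) = 8 - (p + (-10 + 3*0)) = 8 - (p + (-10 + 0)) = 8 - (p - 10) = 8 - (-10 + p) = 8 + (10 - p) = 18 - p)
√(147 + 2330) + q(-22, 12) = √(147 + 2330) + (18 - 1*12) = √2477 + (18 - 12) = √2477 + 6 = 6 + √2477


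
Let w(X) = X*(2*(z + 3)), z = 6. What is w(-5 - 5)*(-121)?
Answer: 21780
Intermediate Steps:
w(X) = 18*X (w(X) = X*(2*(6 + 3)) = X*(2*9) = X*18 = 18*X)
w(-5 - 5)*(-121) = (18*(-5 - 5))*(-121) = (18*(-10))*(-121) = -180*(-121) = 21780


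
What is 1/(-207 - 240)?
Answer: -1/447 ≈ -0.0022371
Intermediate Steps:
1/(-207 - 240) = 1/(-447) = -1/447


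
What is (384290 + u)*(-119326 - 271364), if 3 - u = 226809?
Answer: -61527423960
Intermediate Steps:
u = -226806 (u = 3 - 1*226809 = 3 - 226809 = -226806)
(384290 + u)*(-119326 - 271364) = (384290 - 226806)*(-119326 - 271364) = 157484*(-390690) = -61527423960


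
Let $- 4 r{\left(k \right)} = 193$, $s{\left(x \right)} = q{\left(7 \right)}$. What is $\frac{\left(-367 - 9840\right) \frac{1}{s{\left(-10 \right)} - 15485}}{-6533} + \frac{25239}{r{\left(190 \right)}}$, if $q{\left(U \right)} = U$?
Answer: $- \frac{10208447961895}{19515730382} \approx -523.09$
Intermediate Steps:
$s{\left(x \right)} = 7$
$r{\left(k \right)} = - \frac{193}{4}$ ($r{\left(k \right)} = \left(- \frac{1}{4}\right) 193 = - \frac{193}{4}$)
$\frac{\left(-367 - 9840\right) \frac{1}{s{\left(-10 \right)} - 15485}}{-6533} + \frac{25239}{r{\left(190 \right)}} = \frac{\left(-367 - 9840\right) \frac{1}{7 - 15485}}{-6533} + \frac{25239}{- \frac{193}{4}} = - \frac{10207}{-15478} \left(- \frac{1}{6533}\right) + 25239 \left(- \frac{4}{193}\right) = \left(-10207\right) \left(- \frac{1}{15478}\right) \left(- \frac{1}{6533}\right) - \frac{100956}{193} = \frac{10207}{15478} \left(- \frac{1}{6533}\right) - \frac{100956}{193} = - \frac{10207}{101117774} - \frac{100956}{193} = - \frac{10208447961895}{19515730382}$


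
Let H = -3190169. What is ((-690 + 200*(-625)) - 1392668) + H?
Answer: -4708527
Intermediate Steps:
((-690 + 200*(-625)) - 1392668) + H = ((-690 + 200*(-625)) - 1392668) - 3190169 = ((-690 - 125000) - 1392668) - 3190169 = (-125690 - 1392668) - 3190169 = -1518358 - 3190169 = -4708527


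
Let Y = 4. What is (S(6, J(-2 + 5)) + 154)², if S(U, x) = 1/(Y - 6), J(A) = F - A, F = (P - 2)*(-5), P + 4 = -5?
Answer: 94249/4 ≈ 23562.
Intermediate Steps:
P = -9 (P = -4 - 5 = -9)
F = 55 (F = (-9 - 2)*(-5) = -11*(-5) = 55)
J(A) = 55 - A
S(U, x) = -½ (S(U, x) = 1/(4 - 6) = 1/(-2) = -½)
(S(6, J(-2 + 5)) + 154)² = (-½ + 154)² = (307/2)² = 94249/4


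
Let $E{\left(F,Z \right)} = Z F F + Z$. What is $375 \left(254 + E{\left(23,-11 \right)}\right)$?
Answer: $-2091000$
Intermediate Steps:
$E{\left(F,Z \right)} = Z + Z F^{2}$ ($E{\left(F,Z \right)} = F Z F + Z = Z F^{2} + Z = Z + Z F^{2}$)
$375 \left(254 + E{\left(23,-11 \right)}\right) = 375 \left(254 - 11 \left(1 + 23^{2}\right)\right) = 375 \left(254 - 11 \left(1 + 529\right)\right) = 375 \left(254 - 5830\right) = 375 \left(-5576\right) = -2091000$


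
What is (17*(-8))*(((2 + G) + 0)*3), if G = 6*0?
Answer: -816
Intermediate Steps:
G = 0
(17*(-8))*(((2 + G) + 0)*3) = (17*(-8))*(((2 + 0) + 0)*3) = -136*(2 + 0)*3 = -272*3 = -136*6 = -816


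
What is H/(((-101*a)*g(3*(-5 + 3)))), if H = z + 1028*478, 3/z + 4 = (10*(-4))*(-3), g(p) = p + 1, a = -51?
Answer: -57000547/2987580 ≈ -19.079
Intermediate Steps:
g(p) = 1 + p
z = 3/116 (z = 3/(-4 + (10*(-4))*(-3)) = 3/(-4 - 40*(-3)) = 3/(-4 + 120) = 3/116 ≈ 0.025862)
H = 57000547/116 (H = 3/116 + 1028*478 = 3/116 + 491384 = 57000547/116 ≈ 4.9138e+5)
H/(((-101*a)*g(3*(-5 + 3)))) = 57000547/(116*(((-101*(-51))*(1 + 3*(-5 + 3))))) = 57000547/(116*((5151*(1 + 3*(-2))))) = 57000547/(116*((5151*(1 - 6)))) = 57000547/(116*((5151*(-5)))) = (57000547/116)/(-25755) = (57000547/116)*(-1/25755) = -57000547/2987580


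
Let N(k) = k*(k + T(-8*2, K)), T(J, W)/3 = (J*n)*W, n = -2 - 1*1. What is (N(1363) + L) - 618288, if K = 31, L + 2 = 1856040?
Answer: 9179951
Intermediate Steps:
n = -3 (n = -2 - 1 = -3)
L = 1856038 (L = -2 + 1856040 = 1856038)
T(J, W) = -9*J*W (T(J, W) = 3*((J*(-3))*W) = 3*((-3*J)*W) = 3*(-3*J*W) = -9*J*W)
N(k) = k*(4464 + k) (N(k) = k*(k - 9*(-8*2)*31) = k*(k - 9*(-16)*31) = k*(k + 4464) = k*(4464 + k))
(N(1363) + L) - 618288 = (1363*(4464 + 1363) + 1856038) - 618288 = (1363*5827 + 1856038) - 618288 = (7942201 + 1856038) - 618288 = 9798239 - 618288 = 9179951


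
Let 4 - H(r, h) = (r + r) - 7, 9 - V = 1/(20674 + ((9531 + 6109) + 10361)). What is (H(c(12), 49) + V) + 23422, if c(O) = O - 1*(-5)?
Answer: 1092568399/46675 ≈ 23408.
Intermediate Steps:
c(O) = 5 + O (c(O) = O + 5 = 5 + O)
V = 420074/46675 (V = 9 - 1/(20674 + ((9531 + 6109) + 10361)) = 9 - 1/(20674 + (15640 + 10361)) = 9 - 1/(20674 + 26001) = 9 - 1/46675 = 420074/46675 ≈ 9.0000)
H(r, h) = 11 - 2*r (H(r, h) = 4 - ((r + r) - 7) = 4 - (2*r - 7) = 4 - (-7 + 2*r) = 4 + (7 - 2*r) = 11 - 2*r)
(H(c(12), 49) + V) + 23422 = ((11 - 2*(5 + 12)) + 420074/46675) + 23422 = ((11 - 2*17) + 420074/46675) + 23422 = ((11 - 34) + 420074/46675) + 23422 = (-23 + 420074/46675) + 23422 = -653451/46675 + 23422 = 1092568399/46675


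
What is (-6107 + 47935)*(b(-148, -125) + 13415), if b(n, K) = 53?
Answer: 563339504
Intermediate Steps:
(-6107 + 47935)*(b(-148, -125) + 13415) = (-6107 + 47935)*(53 + 13415) = 41828*13468 = 563339504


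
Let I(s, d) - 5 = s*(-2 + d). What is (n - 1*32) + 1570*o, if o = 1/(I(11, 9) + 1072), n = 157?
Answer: 72910/577 ≈ 126.36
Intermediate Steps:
I(s, d) = 5 + s*(-2 + d)
o = 1/1154 (o = 1/((5 - 2*11 + 9*11) + 1072) = 1/((5 - 22 + 99) + 1072) = 1/(82 + 1072) = 1/1154 ≈ 0.00086655)
(n - 1*32) + 1570*o = (157 - 1*32) + 1570*(1/1154) = (157 - 32) + 785/577 = 125 + 785/577 = 72910/577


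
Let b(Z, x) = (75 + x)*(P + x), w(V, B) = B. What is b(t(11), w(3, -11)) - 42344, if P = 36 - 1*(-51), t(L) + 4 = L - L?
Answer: -37480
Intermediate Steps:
t(L) = -4 (t(L) = -4 + (L - L) = -4 + 0 = -4)
P = 87 (P = 36 + 51 = 87)
b(Z, x) = (75 + x)*(87 + x)
b(t(11), w(3, -11)) - 42344 = (6525 + (-11)**2 + 162*(-11)) - 42344 = (6525 + 121 - 1782) - 42344 = 4864 - 42344 = -37480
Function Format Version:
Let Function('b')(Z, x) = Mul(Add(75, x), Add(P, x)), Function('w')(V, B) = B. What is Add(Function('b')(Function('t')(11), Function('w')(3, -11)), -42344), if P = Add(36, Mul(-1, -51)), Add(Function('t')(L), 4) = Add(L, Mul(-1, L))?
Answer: -37480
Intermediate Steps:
Function('t')(L) = -4 (Function('t')(L) = Add(-4, Add(L, Mul(-1, L))) = Add(-4, 0) = -4)
P = 87 (P = Add(36, 51) = 87)
Function('b')(Z, x) = Mul(Add(75, x), Add(87, x))
Add(Function('b')(Function('t')(11), Function('w')(3, -11)), -42344) = Add(Add(6525, Pow(-11, 2), Mul(162, -11)), -42344) = Add(Add(6525, 121, -1782), -42344) = Add(4864, -42344) = -37480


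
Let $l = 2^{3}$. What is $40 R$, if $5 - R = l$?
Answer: $-120$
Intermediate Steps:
$l = 8$
$R = -3$ ($R = 5 - 8 = -3$)
$40 R = 40 \left(-3\right) = -120$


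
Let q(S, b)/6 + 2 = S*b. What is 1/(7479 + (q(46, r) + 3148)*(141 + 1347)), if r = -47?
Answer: -1/14628489 ≈ -6.8360e-8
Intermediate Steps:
q(S, b) = -12 + 6*S*b (q(S, b) = -12 + 6*(S*b) = -12 + 6*S*b)
1/(7479 + (q(46, r) + 3148)*(141 + 1347)) = 1/(7479 + ((-12 + 6*46*(-47)) + 3148)*(141 + 1347)) = 1/(7479 + ((-12 - 12972) + 3148)*1488) = 1/(7479 + (-12984 + 3148)*1488) = 1/(7479 - 9836*1488) = 1/(7479 - 14635968) = 1/(-14628489) = -1/14628489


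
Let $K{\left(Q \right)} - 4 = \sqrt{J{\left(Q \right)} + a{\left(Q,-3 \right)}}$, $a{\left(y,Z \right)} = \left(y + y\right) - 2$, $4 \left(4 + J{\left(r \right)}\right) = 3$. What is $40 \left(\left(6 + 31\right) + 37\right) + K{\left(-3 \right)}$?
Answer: $2964 + \frac{3 i \sqrt{5}}{2} \approx 2964.0 + 3.3541 i$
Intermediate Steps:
$J{\left(r \right)} = - \frac{13}{4}$ ($J{\left(r \right)} = -4 + \frac{1}{4} \cdot 3 = -4 + \frac{3}{4} = - \frac{13}{4}$)
$a{\left(y,Z \right)} = -2 + 2 y$ ($a{\left(y,Z \right)} = 2 y - 2 = -2 + 2 y$)
$K{\left(Q \right)} = 4 + \sqrt{- \frac{21}{4} + 2 Q}$ ($K{\left(Q \right)} = 4 + \sqrt{- \frac{13}{4} + \left(-2 + 2 Q\right)} = 4 + \sqrt{- \frac{21}{4} + 2 Q}$)
$40 \left(\left(6 + 31\right) + 37\right) + K{\left(-3 \right)} = 40 \left(\left(6 + 31\right) + 37\right) + \left(4 + \frac{\sqrt{-21 + 8 \left(-3\right)}}{2}\right) = 40 \left(37 + 37\right) + \left(4 + \frac{\sqrt{-21 - 24}}{2}\right) = 40 \cdot 74 + \left(4 + \frac{\sqrt{-45}}{2}\right) = 2960 + \left(4 + \frac{3 i \sqrt{5}}{2}\right) = 2964 + \frac{3 i \sqrt{5}}{2}$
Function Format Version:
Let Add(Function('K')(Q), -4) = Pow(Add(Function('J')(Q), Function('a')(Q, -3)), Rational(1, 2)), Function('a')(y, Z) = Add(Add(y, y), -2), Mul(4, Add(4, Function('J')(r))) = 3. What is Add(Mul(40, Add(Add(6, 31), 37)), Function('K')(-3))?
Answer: Add(2964, Mul(Rational(3, 2), I, Pow(5, Rational(1, 2)))) ≈ Add(2964.0, Mul(3.3541, I))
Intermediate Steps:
Function('J')(r) = Rational(-13, 4) (Function('J')(r) = Add(-4, Mul(Rational(1, 4), 3)) = Add(-4, Rational(3, 4)) = Rational(-13, 4))
Function('a')(y, Z) = Add(-2, Mul(2, y)) (Function('a')(y, Z) = Add(Mul(2, y), -2) = Add(-2, Mul(2, y)))
Function('K')(Q) = Add(4, Pow(Add(Rational(-21, 4), Mul(2, Q)), Rational(1, 2))) (Function('K')(Q) = Add(4, Pow(Add(Rational(-13, 4), Add(-2, Mul(2, Q))), Rational(1, 2))) = Add(4, Pow(Add(Rational(-21, 4), Mul(2, Q)), Rational(1, 2))))
Add(Mul(40, Add(Add(6, 31), 37)), Function('K')(-3)) = Add(Mul(40, Add(Add(6, 31), 37)), Add(4, Mul(Rational(1, 2), Pow(Add(-21, Mul(8, -3)), Rational(1, 2))))) = Add(Mul(40, Add(37, 37)), Add(4, Mul(Rational(1, 2), Pow(Add(-21, -24), Rational(1, 2))))) = Add(Mul(40, 74), Add(4, Mul(Rational(1, 2), Pow(-45, Rational(1, 2))))) = Add(2960, Add(4, Mul(Rational(1, 2), Mul(3, I, Pow(5, Rational(1, 2)))))) = Add(2960, Add(4, Mul(Rational(3, 2), I, Pow(5, Rational(1, 2))))) = Add(2964, Mul(Rational(3, 2), I, Pow(5, Rational(1, 2))))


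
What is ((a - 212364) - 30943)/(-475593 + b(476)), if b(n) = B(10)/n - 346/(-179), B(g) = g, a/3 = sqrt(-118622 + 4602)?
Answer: 10365364814/20261129743 - 255612*I*sqrt(28505)/20261129743 ≈ 0.51159 - 0.00213*I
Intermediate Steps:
a = 6*I*sqrt(28505) (a = 3*sqrt(-118622 + 4602) = 3*sqrt(-114020) = 3*(2*I*sqrt(28505)) = 6*I*sqrt(28505) ≈ 1013.0*I)
b(n) = 346/179 + 10/n (b(n) = 10/n - 346/(-179) = 10/n - 346*(-1/179) = 10/n + 346/179 = 346/179 + 10/n)
((a - 212364) - 30943)/(-475593 + b(476)) = ((6*I*sqrt(28505) - 212364) - 30943)/(-475593 + (346/179 + 10/476)) = ((-212364 + 6*I*sqrt(28505)) - 30943)/(-475593 + (346/179 + 10*(1/476))) = (-243307 + 6*I*sqrt(28505))/(-475593 + (346/179 + 5/238)) = (-243307 + 6*I*sqrt(28505))/(-475593 + 83243/42602) = (-243307 + 6*I*sqrt(28505))/(-20261129743/42602) = (-243307 + 6*I*sqrt(28505))*(-42602/20261129743) = 10365364814/20261129743 - 255612*I*sqrt(28505)/20261129743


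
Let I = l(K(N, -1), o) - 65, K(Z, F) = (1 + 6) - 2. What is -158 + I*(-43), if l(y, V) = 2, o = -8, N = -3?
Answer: 2551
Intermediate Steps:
K(Z, F) = 5 (K(Z, F) = 7 - 2 = 5)
I = -63 (I = 2 - 65 = -63)
-158 + I*(-43) = -158 - 63*(-43) = -158 + 2709 = 2551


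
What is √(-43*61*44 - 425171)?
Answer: I*√540583 ≈ 735.24*I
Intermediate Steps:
√(-43*61*44 - 425171) = √(-2623*44 - 425171) = √(-115412 - 425171) = √(-540583) = I*√540583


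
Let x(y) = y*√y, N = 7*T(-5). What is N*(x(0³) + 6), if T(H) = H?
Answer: -210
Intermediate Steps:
N = -35 (N = 7*(-5) = -35)
x(y) = y^(3/2)
N*(x(0³) + 6) = -35*((0³)^(3/2) + 6) = -35*(0^(3/2) + 6) = -35*(0 + 6) = -35*6 = -210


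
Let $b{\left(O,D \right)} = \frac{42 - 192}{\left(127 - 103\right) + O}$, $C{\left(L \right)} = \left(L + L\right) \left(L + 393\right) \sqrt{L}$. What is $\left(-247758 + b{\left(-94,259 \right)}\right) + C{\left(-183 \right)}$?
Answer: $- \frac{1734291}{7} - 76860 i \sqrt{183} \approx -2.4776 \cdot 10^{5} - 1.0397 \cdot 10^{6} i$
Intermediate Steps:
$C{\left(L \right)} = 2 L^{\frac{3}{2}} \left(393 + L\right)$ ($C{\left(L \right)} = 2 L \left(393 + L\right) \sqrt{L} = 2 L^{\frac{3}{2}} \left(393 + L\right)$)
$b{\left(O,D \right)} = - \frac{150}{24 + O}$
$\left(-247758 + b{\left(-94,259 \right)}\right) + C{\left(-183 \right)} = \left(-247758 - \frac{150}{24 - 94}\right) + 2 \left(-183\right)^{\frac{3}{2}} \left(393 - 183\right) = \left(-247758 - \frac{150}{-70}\right) + 2 \left(- 183 i \sqrt{183}\right) 210 = \left(-247758 - - \frac{15}{7}\right) - 76860 i \sqrt{183} = \left(-247758 + \frac{15}{7}\right) - 76860 i \sqrt{183} = - \frac{1734291}{7} - 76860 i \sqrt{183}$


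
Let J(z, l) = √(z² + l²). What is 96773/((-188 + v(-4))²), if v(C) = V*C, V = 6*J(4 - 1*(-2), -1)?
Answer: 342673193/12306064 - 13644993*√37/3076516 ≈ 0.86755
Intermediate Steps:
J(z, l) = √(l² + z²)
V = 6*√37 (V = 6*√((-1)² + (4 - 1*(-2))²) = 6*√(1 + (4 + 2)²) = 6*√(1 + 6²) = 6*√(1 + 36) = 6*√37 ≈ 36.497)
v(C) = 6*C*√37 (v(C) = (6*√37)*C = 6*C*√37)
96773/((-188 + v(-4))²) = 96773/((-188 + 6*(-4)*√37)²) = 96773/((-188 - 24*√37)²) = 96773/(-188 - 24*√37)²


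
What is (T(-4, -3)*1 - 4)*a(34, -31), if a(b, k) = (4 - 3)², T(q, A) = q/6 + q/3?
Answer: -6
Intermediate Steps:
T(q, A) = q/2 (T(q, A) = q*(⅙) + q*(⅓) = q/6 + q/3 = q/2)
a(b, k) = 1 (a(b, k) = 1² = 1)
(T(-4, -3)*1 - 4)*a(34, -31) = (((½)*(-4))*1 - 4)*1 = (-2*1 - 4)*1 = (-2 - 4)*1 = -6*1 = -6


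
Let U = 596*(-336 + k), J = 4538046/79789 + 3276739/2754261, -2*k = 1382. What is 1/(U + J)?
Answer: -219759730929/134500412812951391 ≈ -1.6339e-6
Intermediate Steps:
k = -691 (k = -1/2*1382 = -691)
J = 12760410842077/219759730929 (J = 4538046*(1/79789) + 3276739*(1/2754261) = 4538046/79789 + 3276739/2754261 = 12760410842077/219759730929 ≈ 58.065)
U = -612092 (U = 596*(-336 - 691) = 596*(-1027) = -612092)
1/(U + J) = 1/(-612092 + 12760410842077/219759730929) = 1/(-134500412812951391/219759730929) = -219759730929/134500412812951391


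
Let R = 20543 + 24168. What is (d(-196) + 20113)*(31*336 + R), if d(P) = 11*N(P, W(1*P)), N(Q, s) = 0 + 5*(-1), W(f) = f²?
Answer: 1105737366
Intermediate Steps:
N(Q, s) = -5 (N(Q, s) = 0 - 5 = -5)
R = 44711
d(P) = -55 (d(P) = 11*(-5) = -55)
(d(-196) + 20113)*(31*336 + R) = (-55 + 20113)*(31*336 + 44711) = 20058*(10416 + 44711) = 20058*55127 = 1105737366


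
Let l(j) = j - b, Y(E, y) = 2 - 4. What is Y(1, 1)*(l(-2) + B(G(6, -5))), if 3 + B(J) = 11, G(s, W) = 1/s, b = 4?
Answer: -4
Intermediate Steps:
Y(E, y) = -2
B(J) = 8 (B(J) = -3 + 11 = 8)
l(j) = -4 + j (l(j) = j - 1*4 = j - 4 = -4 + j)
Y(1, 1)*(l(-2) + B(G(6, -5))) = -2*((-4 - 2) + 8) = -2*(-6 + 8) = -2*2 = -4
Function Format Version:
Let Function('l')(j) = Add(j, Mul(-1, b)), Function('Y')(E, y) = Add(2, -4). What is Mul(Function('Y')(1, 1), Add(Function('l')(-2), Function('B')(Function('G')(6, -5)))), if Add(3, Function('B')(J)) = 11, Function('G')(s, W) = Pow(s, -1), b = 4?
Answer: -4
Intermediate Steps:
Function('Y')(E, y) = -2
Function('B')(J) = 8 (Function('B')(J) = Add(-3, 11) = 8)
Function('l')(j) = Add(-4, j) (Function('l')(j) = Add(j, Mul(-1, 4)) = Add(j, -4) = Add(-4, j))
Mul(Function('Y')(1, 1), Add(Function('l')(-2), Function('B')(Function('G')(6, -5)))) = Mul(-2, Add(Add(-4, -2), 8)) = Mul(-2, Add(-6, 8)) = Mul(-2, 2) = -4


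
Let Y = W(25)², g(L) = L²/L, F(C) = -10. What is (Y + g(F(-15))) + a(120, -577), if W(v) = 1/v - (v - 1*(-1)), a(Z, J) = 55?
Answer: 449326/625 ≈ 718.92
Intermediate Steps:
W(v) = -1 + 1/v - v (W(v) = 1/v - (v + 1) = 1/v - (1 + v) = 1/v + (-1 - v) = -1 + 1/v - v)
g(L) = L
Y = 421201/625 (Y = (-1 + 1/25 - 1*25)² = (-1 + 1/25 - 25)² = (-649/25)² = 421201/625 ≈ 673.92)
(Y + g(F(-15))) + a(120, -577) = (421201/625 - 10) + 55 = 414951/625 + 55 = 449326/625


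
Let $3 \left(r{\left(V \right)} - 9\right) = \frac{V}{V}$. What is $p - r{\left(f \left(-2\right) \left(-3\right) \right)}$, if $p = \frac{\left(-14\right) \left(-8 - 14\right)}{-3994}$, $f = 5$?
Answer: $- \frac{56378}{5991} \approx -9.4104$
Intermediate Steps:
$r{\left(V \right)} = \frac{28}{3}$ ($r{\left(V \right)} = 9 + \frac{V \frac{1}{V}}{3} = 9 + \frac{1}{3} \cdot 1 = 9 + \frac{1}{3} = \frac{28}{3}$)
$p = - \frac{154}{1997}$ ($p = \left(-14\right) \left(-22\right) \left(- \frac{1}{3994}\right) = 308 \left(- \frac{1}{3994}\right) = - \frac{154}{1997} \approx -0.077116$)
$p - r{\left(f \left(-2\right) \left(-3\right) \right)} = - \frac{154}{1997} - \frac{28}{3} = - \frac{56378}{5991}$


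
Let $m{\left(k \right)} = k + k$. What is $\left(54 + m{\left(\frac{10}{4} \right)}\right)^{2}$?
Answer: $3481$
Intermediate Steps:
$m{\left(k \right)} = 2 k$
$\left(54 + m{\left(\frac{10}{4} \right)}\right)^{2} = \left(54 + 2 \cdot \frac{10}{4}\right)^{2} = \left(54 + 2 \cdot 10 \cdot \frac{1}{4}\right)^{2} = \left(54 + 2 \cdot \frac{5}{2}\right)^{2} = \left(54 + 5\right)^{2} = 59^{2} = 3481$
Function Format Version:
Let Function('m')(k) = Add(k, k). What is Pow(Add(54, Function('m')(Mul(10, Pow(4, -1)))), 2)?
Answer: 3481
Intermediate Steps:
Function('m')(k) = Mul(2, k)
Pow(Add(54, Function('m')(Mul(10, Pow(4, -1)))), 2) = Pow(Add(54, Mul(2, Mul(10, Pow(4, -1)))), 2) = Pow(Add(54, Mul(2, Mul(10, Rational(1, 4)))), 2) = Pow(Add(54, Mul(2, Rational(5, 2))), 2) = Pow(Add(54, 5), 2) = Pow(59, 2) = 3481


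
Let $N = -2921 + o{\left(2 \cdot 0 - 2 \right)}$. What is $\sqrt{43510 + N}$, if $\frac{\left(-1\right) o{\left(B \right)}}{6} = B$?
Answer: $\sqrt{40601} \approx 201.5$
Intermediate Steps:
$o{\left(B \right)} = - 6 B$
$N = -2909$ ($N = -2921 - 6 \left(2 \cdot 0 - 2\right) = -2921 - 6 \left(0 - 2\right) = -2921 - -12 = -2921 + 12 = -2909$)
$\sqrt{43510 + N} = \sqrt{43510 - 2909} = \sqrt{40601}$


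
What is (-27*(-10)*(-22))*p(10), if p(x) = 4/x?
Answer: -2376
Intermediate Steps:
p(x) = 4/x
(-27*(-10)*(-22))*p(10) = (-27*(-10)*(-22))*(4/10) = (270*(-22))*(4*(⅒)) = -5940*⅖ = -2376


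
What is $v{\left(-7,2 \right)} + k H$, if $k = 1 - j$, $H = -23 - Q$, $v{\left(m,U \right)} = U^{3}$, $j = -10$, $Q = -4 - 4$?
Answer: $-157$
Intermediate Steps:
$Q = -8$
$H = -15$ ($H = -23 - -8 = -23 + 8 = -15$)
$k = 11$ ($k = 1 - -10 = 1 + 10 = 11$)
$v{\left(-7,2 \right)} + k H = 2^{3} + 11 \left(-15\right) = 8 - 165 = -157$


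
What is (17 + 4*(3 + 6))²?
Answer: 2809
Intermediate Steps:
(17 + 4*(3 + 6))² = (17 + 4*9)² = (17 + 36)² = 53² = 2809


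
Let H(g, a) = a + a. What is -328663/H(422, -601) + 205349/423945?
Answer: 139581865033/509581890 ≈ 273.91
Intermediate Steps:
H(g, a) = 2*a
-328663/H(422, -601) + 205349/423945 = -328663/(2*(-601)) + 205349/423945 = -328663/(-1202) + 205349*(1/423945) = -328663*(-1/1202) + 205349/423945 = 328663/1202 + 205349/423945 = 139581865033/509581890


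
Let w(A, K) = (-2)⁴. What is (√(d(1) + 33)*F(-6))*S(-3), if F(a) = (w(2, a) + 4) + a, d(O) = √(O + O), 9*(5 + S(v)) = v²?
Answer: -56*√(33 + √2) ≈ -328.52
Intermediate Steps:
S(v) = -5 + v²/9
w(A, K) = 16
d(O) = √2*√O (d(O) = √(2*O) = √2*√O)
F(a) = 20 + a (F(a) = (16 + 4) + a = 20 + a)
(√(d(1) + 33)*F(-6))*S(-3) = (√(√2*√1 + 33)*(20 - 6))*(-5 + (⅑)*(-3)²) = (√(√2*1 + 33)*14)*(-5 + (⅑)*9) = (√(√2 + 33)*14)*(-5 + 1) = (√(33 + √2)*14)*(-4) = (14*√(33 + √2))*(-4) = -56*√(33 + √2)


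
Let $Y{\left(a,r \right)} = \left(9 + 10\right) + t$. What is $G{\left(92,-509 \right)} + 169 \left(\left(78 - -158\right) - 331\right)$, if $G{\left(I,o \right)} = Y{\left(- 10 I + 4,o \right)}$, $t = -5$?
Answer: $-16041$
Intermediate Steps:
$Y{\left(a,r \right)} = 14$ ($Y{\left(a,r \right)} = \left(9 + 10\right) - 5 = 19 - 5 = 14$)
$G{\left(I,o \right)} = 14$
$G{\left(92,-509 \right)} + 169 \left(\left(78 - -158\right) - 331\right) = 14 + 169 \left(\left(78 - -158\right) - 331\right) = 14 + 169 \left(\left(78 + 158\right) - 331\right) = 14 + 169 \left(236 - 331\right) = 14 + 169 \left(-95\right) = 14 - 16055 = -16041$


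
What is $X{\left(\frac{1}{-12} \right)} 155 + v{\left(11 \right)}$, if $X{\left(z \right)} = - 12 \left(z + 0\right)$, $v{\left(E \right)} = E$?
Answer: $166$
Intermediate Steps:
$X{\left(z \right)} = - 12 z$
$X{\left(\frac{1}{-12} \right)} 155 + v{\left(11 \right)} = - \frac{12}{-12} \cdot 155 + 11 = \left(-12\right) \left(- \frac{1}{12}\right) 155 + 11 = 1 \cdot 155 + 11 = 155 + 11 = 166$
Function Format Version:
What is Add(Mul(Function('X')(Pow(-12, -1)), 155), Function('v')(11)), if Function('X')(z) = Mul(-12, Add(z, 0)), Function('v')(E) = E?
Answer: 166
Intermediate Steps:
Function('X')(z) = Mul(-12, z)
Add(Mul(Function('X')(Pow(-12, -1)), 155), Function('v')(11)) = Add(Mul(Mul(-12, Pow(-12, -1)), 155), 11) = Add(Mul(Mul(-12, Rational(-1, 12)), 155), 11) = Add(Mul(1, 155), 11) = Add(155, 11) = 166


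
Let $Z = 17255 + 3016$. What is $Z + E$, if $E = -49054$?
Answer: $-28783$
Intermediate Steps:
$Z = 20271$
$Z + E = 20271 - 49054 = -28783$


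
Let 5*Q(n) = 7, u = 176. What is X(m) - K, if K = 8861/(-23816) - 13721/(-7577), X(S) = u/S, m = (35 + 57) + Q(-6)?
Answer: 37547707447/84271939544 ≈ 0.44555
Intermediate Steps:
Q(n) = 7/5 (Q(n) = (1/5)*7 = 7/5)
m = 467/5 (m = (35 + 57) + 7/5 = 92 + 7/5 = 467/5 ≈ 93.400)
X(S) = 176/S
K = 259639539/180453832 (K = 8861*(-1/23816) - 13721*(-1/7577) = -8861/23816 + 13721/7577 = 259639539/180453832 ≈ 1.4388)
X(m) - K = 176/(467/5) - 1*259639539/180453832 = 176*(5/467) - 259639539/180453832 = 880/467 - 259639539/180453832 = 37547707447/84271939544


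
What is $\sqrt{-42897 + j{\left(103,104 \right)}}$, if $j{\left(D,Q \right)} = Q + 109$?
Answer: $2 i \sqrt{10671} \approx 206.6 i$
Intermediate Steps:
$j{\left(D,Q \right)} = 109 + Q$
$\sqrt{-42897 + j{\left(103,104 \right)}} = \sqrt{-42897 + \left(109 + 104\right)} = \sqrt{-42897 + 213} = \sqrt{-42684} = 2 i \sqrt{10671}$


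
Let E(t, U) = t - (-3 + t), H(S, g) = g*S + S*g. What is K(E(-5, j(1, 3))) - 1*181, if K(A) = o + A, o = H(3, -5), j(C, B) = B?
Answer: -208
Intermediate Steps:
H(S, g) = 2*S*g (H(S, g) = S*g + S*g = 2*S*g)
E(t, U) = 3 (E(t, U) = t + (3 - t) = 3)
o = -30 (o = 2*3*(-5) = -30)
K(A) = -30 + A
K(E(-5, j(1, 3))) - 1*181 = (-30 + 3) - 1*181 = -27 - 181 = -208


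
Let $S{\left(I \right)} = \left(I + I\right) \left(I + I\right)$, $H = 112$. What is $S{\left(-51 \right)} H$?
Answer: $1165248$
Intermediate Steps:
$S{\left(I \right)} = 4 I^{2}$ ($S{\left(I \right)} = 2 I 2 I = 4 I^{2}$)
$S{\left(-51 \right)} H = 4 \left(-51\right)^{2} \cdot 112 = 4 \cdot 2601 \cdot 112 = 10404 \cdot 112 = 1165248$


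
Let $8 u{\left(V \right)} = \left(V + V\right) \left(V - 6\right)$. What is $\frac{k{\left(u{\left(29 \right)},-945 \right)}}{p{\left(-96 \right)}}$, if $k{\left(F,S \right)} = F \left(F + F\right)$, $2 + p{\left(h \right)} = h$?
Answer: $- \frac{444889}{784} \approx -567.46$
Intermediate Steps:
$p{\left(h \right)} = -2 + h$
$u{\left(V \right)} = \frac{V \left(-6 + V\right)}{4}$ ($u{\left(V \right)} = \frac{\left(V + V\right) \left(V - 6\right)}{8} = \frac{2 V \left(-6 + V\right)}{8} = \frac{V \left(-6 + V\right)}{4}$)
$k{\left(F,S \right)} = 2 F^{2}$ ($k{\left(F,S \right)} = F 2 F = 2 F^{2}$)
$\frac{k{\left(u{\left(29 \right)},-945 \right)}}{p{\left(-96 \right)}} = \frac{2 \left(\frac{1}{4} \cdot 29 \left(-6 + 29\right)\right)^{2}}{-2 - 96} = \frac{2 \left(\frac{1}{4} \cdot 29 \cdot 23\right)^{2}}{-98} = 2 \left(\frac{667}{4}\right)^{2} \left(- \frac{1}{98}\right) = 2 \cdot \frac{444889}{16} \left(- \frac{1}{98}\right) = \frac{444889}{8} \left(- \frac{1}{98}\right) = - \frac{444889}{784}$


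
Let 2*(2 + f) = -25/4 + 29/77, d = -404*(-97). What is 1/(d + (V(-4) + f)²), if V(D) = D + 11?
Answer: 379456/14871737169 ≈ 2.5515e-5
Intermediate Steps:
V(D) = 11 + D
d = 39188
f = -3041/616 (f = -2 + (-25/4 + 29/77)/2 = -2 + (½)*(-1809/308) = -2 - 1809/616 = -3041/616 ≈ -4.9367)
1/(d + (V(-4) + f)²) = 1/(39188 + ((11 - 4) - 3041/616)²) = 1/(39188 + (7 - 3041/616)²) = 1/(39188 + (1271/616)²) = 1/(39188 + 1615441/379456) = 1/(14871737169/379456) = 379456/14871737169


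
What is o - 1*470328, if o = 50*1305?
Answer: -405078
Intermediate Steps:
o = 65250
o - 1*470328 = 65250 - 1*470328 = 65250 - 470328 = -405078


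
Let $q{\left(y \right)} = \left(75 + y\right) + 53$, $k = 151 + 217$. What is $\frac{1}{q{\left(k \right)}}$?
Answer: $\frac{1}{496} \approx 0.0020161$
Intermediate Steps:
$k = 368$
$q{\left(y \right)} = 128 + y$
$\frac{1}{q{\left(k \right)}} = \frac{1}{128 + 368} = \frac{1}{496}$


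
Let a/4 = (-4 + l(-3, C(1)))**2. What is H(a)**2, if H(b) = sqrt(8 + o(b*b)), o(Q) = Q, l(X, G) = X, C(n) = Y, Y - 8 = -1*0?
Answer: 38424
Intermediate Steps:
Y = 8 (Y = 8 - 1*0 = 8 + 0 = 8)
C(n) = 8
a = 196 (a = 4*(-4 - 3)**2 = 4*(-7)**2 = 4*49 = 196)
H(b) = sqrt(8 + b**2) (H(b) = sqrt(8 + b*b) = sqrt(8 + b**2))
H(a)**2 = (sqrt(8 + 196**2))**2 = (sqrt(8 + 38416))**2 = (sqrt(38424))**2 = (2*sqrt(9606))**2 = 38424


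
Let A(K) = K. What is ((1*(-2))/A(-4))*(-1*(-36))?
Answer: 18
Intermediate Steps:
((1*(-2))/A(-4))*(-1*(-36)) = ((1*(-2))/(-4))*(-1*(-36)) = -¼*(-2)*36 = (½)*36 = 18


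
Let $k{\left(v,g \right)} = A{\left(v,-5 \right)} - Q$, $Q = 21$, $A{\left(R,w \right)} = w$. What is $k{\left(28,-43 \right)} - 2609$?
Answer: $-2635$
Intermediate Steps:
$k{\left(v,g \right)} = -26$ ($k{\left(v,g \right)} = -5 - 21 = -26$)
$k{\left(28,-43 \right)} - 2609 = -26 - 2609 = -2635$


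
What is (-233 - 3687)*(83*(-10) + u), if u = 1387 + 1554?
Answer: -8275120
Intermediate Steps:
u = 2941
(-233 - 3687)*(83*(-10) + u) = (-233 - 3687)*(83*(-10) + 2941) = -3920*(-830 + 2941) = -3920*2111 = -8275120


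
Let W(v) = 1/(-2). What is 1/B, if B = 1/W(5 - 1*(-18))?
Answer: -1/2 ≈ -0.50000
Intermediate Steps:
W(v) = -1/2
B = -2 (B = 1/(-1/2) = -2)
1/B = 1/(-2) = -1/2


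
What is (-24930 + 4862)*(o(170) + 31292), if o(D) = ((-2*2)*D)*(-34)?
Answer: -1091940016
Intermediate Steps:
o(D) = 136*D (o(D) = -4*D*(-34) = 136*D)
(-24930 + 4862)*(o(170) + 31292) = (-24930 + 4862)*(136*170 + 31292) = -20068*(23120 + 31292) = -20068*54412 = -1091940016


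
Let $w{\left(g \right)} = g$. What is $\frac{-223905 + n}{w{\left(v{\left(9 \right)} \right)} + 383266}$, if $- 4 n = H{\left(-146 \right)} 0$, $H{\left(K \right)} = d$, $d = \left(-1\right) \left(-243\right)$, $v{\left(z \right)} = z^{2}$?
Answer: $- \frac{223905}{383347} \approx -0.58408$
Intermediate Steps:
$d = 243$
$H{\left(K \right)} = 243$
$n = 0$ ($n = - \frac{243 \cdot 0}{4} = \left(- \frac{1}{4}\right) 0 = 0$)
$\frac{-223905 + n}{w{\left(v{\left(9 \right)} \right)} + 383266} = \frac{-223905 + 0}{9^{2} + 383266} = - \frac{223905}{81 + 383266} = - \frac{223905}{383347}$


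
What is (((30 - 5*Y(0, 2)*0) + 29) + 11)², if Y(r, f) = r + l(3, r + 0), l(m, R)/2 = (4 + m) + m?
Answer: 4900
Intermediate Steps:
l(m, R) = 8 + 4*m (l(m, R) = 2*((4 + m) + m) = 2*(4 + 2*m) = 8 + 4*m)
Y(r, f) = 20 + r (Y(r, f) = r + (8 + 4*3) = r + (8 + 12) = r + 20 = 20 + r)
(((30 - 5*Y(0, 2)*0) + 29) + 11)² = (((30 - 5*(20 + 0)*0) + 29) + 11)² = (((30 - 5*20*0) + 29) + 11)² = (((30 - 100*0) + 29) + 11)² = (((30 + 0) + 29) + 11)² = ((30 + 29) + 11)² = (59 + 11)² = 70² = 4900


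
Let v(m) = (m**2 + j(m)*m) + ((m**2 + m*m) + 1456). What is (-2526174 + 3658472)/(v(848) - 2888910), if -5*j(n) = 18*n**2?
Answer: -2830745/5490027083 ≈ -0.00051562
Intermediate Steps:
j(n) = -18*n**2/5
v(m) = 1456 + 3*m**2 - 18*m**3/5 (v(m) = (m**2 + (-18*m**2/5)*m) + ((m**2 + m*m) + 1456) = (m**2 - 18*m**3/5) + ((m**2 + m**2) + 1456) = (m**2 - 18*m**3/5) + (2*m**2 + 1456) = (m**2 - 18*m**3/5) + (1456 + 2*m**2) = 1456 + 3*m**2 - 18*m**3/5)
(-2526174 + 3658472)/(v(848) - 2888910) = (-2526174 + 3658472)/((1456 + 3*848**2 - 18/5*848**3) - 2888910) = 1132298/((1456 + 3*719104 - 18/5*609800192) - 2888910) = 1132298/((1456 + 2157312 - 10976403456/5) - 2888910) = 1132298/(-10965609616/5 - 2888910) = 1132298/(-10980054166/5) = 1132298*(-5/10980054166) = -2830745/5490027083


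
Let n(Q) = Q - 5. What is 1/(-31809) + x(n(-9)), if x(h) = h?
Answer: -445327/31809 ≈ -14.000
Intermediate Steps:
n(Q) = -5 + Q
1/(-31809) + x(n(-9)) = 1/(-31809) + (-5 - 9) = -1/31809 - 14 = -445327/31809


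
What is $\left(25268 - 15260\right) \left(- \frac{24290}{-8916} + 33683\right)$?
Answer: $\frac{250485159612}{743} \approx 3.3713 \cdot 10^{8}$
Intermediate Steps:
$\left(25268 - 15260\right) \left(- \frac{24290}{-8916} + 33683\right) = 10008 \left(\left(-24290\right) \left(- \frac{1}{8916}\right) + 33683\right) = 10008 \left(\frac{12145}{4458} + 33683\right) = 10008 \cdot \frac{150170959}{4458} = \frac{250485159612}{743}$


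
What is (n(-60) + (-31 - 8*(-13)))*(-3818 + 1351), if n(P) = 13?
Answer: -212162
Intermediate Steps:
(n(-60) + (-31 - 8*(-13)))*(-3818 + 1351) = (13 + (-31 - 8*(-13)))*(-3818 + 1351) = (13 + (-31 + 104))*(-2467) = (13 + 73)*(-2467) = 86*(-2467) = -212162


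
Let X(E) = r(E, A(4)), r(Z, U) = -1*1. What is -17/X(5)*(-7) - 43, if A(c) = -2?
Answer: -162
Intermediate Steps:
r(Z, U) = -1
X(E) = -1
-17/X(5)*(-7) - 43 = -17/(-1)*(-7) - 43 = -17*(-1)*(-7) - 43 = 17*(-7) - 43 = -119 - 43 = -162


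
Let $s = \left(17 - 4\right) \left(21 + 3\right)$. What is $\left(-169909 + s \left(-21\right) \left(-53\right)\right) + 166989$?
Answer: $344336$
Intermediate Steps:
$s = 312$ ($s = \left(17 + \left(-4 + 0\right)\right) 24 = \left(17 - 4\right) 24 = 13 \cdot 24 = 312$)
$\left(-169909 + s \left(-21\right) \left(-53\right)\right) + 166989 = \left(-169909 + 312 \left(-21\right) \left(-53\right)\right) + 166989 = \left(-169909 - -347256\right) + 166989 = \left(-169909 + 347256\right) + 166989 = 177347 + 166989 = 344336$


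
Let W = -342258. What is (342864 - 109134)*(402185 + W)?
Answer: 14006737710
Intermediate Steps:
(342864 - 109134)*(402185 + W) = (342864 - 109134)*(402185 - 342258) = 233730*59927 = 14006737710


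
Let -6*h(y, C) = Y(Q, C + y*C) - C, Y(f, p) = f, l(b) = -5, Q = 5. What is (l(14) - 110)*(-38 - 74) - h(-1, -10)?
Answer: 25765/2 ≈ 12883.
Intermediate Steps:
h(y, C) = -⅚ + C/6 (h(y, C) = -(5 - C)/6 = -⅚ + C/6)
(l(14) - 110)*(-38 - 74) - h(-1, -10) = (-5 - 110)*(-38 - 74) - (-⅚ + (⅙)*(-10)) = -115*(-112) - (-⅚ - 5/3) = 12880 - 1*(-5/2) = 12880 + 5/2 = 25765/2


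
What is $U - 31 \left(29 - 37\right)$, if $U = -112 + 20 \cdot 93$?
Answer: $1996$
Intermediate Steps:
$U = 1748$ ($U = -112 + 1860 = 1748$)
$U - 31 \left(29 - 37\right) = 1748 - 31 \left(29 - 37\right) = 1748 - 31 \left(-8\right) = 1748 - -248 = 1748 + 248 = 1996$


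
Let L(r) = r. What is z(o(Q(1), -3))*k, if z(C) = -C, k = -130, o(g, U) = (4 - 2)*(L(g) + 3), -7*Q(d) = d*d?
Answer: 5200/7 ≈ 742.86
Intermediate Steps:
Q(d) = -d²/7 (Q(d) = -d*d/7 = -d²/7)
o(g, U) = 6 + 2*g (o(g, U) = (4 - 2)*(g + 3) = 2*(3 + g) = 6 + 2*g)
z(o(Q(1), -3))*k = -(6 + 2*(-⅐*1²))*(-130) = -(6 + 2*(-⅐*1))*(-130) = -(6 + 2*(-⅐))*(-130) = -(6 - 2/7)*(-130) = -1*40/7*(-130) = -40/7*(-130) = 5200/7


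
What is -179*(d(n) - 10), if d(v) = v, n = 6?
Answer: 716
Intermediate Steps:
-179*(d(n) - 10) = -179*(6 - 10) = -179*(-4) = 716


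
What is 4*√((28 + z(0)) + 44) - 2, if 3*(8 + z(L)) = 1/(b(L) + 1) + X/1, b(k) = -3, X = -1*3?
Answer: -2 + 2*√2262/3 ≈ 29.707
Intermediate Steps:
X = -3
z(L) = -55/6 (z(L) = -8 + (1/(-3 + 1) - 3/1)/3 = -8 + (1/(-2) - 3*1)/3 = -8 + (-½ - 3)/3 = -8 + (⅓)*(-7/2) = -8 - 7/6 = -55/6)
4*√((28 + z(0)) + 44) - 2 = 4*√((28 - 55/6) + 44) - 2 = 4*√(113/6 + 44) - 2 = 4*√(377/6) - 2 = 4*(√2262/6) - 2 = 2*√2262/3 - 2 = -2 + 2*√2262/3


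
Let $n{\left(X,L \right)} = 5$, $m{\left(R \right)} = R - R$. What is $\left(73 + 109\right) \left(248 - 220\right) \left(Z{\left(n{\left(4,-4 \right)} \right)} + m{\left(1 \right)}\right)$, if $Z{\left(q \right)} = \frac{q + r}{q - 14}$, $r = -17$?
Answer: $\frac{20384}{3} \approx 6794.7$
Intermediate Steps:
$m{\left(R \right)} = 0$
$Z{\left(q \right)} = \frac{-17 + q}{-14 + q}$ ($Z{\left(q \right)} = \frac{q - 17}{q - 14} = \frac{-17 + q}{-14 + q}$)
$\left(73 + 109\right) \left(248 - 220\right) \left(Z{\left(n{\left(4,-4 \right)} \right)} + m{\left(1 \right)}\right) = \left(73 + 109\right) \left(248 - 220\right) \left(\frac{-17 + 5}{-14 + 5} + 0\right) = 182 \cdot 28 \left(\frac{1}{-9} \left(-12\right) + 0\right) = 5096 \left(\left(- \frac{1}{9}\right) \left(-12\right) + 0\right) = 5096 \left(\frac{4}{3} + 0\right) = 5096 \cdot \frac{4}{3} = \frac{20384}{3}$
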